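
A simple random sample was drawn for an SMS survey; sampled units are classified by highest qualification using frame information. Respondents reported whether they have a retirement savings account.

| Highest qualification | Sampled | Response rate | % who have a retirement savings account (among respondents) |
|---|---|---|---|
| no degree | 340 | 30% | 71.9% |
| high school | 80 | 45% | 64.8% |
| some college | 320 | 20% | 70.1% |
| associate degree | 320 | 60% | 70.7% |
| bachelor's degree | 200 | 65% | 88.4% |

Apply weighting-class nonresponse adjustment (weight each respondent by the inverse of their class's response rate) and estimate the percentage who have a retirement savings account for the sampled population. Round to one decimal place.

Weighting each respondent by the inverse class response rate inflates each class back to its sampled size, so the class weight is n_sampled:
  no degree: 340 × 71.9 = 24446
  high school: 80 × 64.8 = 5184
  some college: 320 × 70.1 = 22,432
  associate degree: 320 × 70.7 = 22,624
  bachelor's degree: 200 × 88.4 = 17,680
Adjusted estimate = 92,366 / 1,260 = 73.3063 → 73.3%.

73.3%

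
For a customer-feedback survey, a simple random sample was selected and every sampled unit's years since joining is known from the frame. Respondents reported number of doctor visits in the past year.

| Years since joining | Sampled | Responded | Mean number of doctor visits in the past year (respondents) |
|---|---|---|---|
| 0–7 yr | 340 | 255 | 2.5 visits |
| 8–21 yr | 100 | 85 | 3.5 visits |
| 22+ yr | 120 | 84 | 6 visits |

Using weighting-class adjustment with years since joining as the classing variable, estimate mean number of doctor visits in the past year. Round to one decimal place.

Response rates by class: 0–7 yr 255/340 = 75%, 8–21 yr 85/100 = 85%, 22+ yr 84/120 = 70%.
Each respondent's weight = sampled/responded in their class; summing within a class gives n_sampled, so:
  0–7 yr: 340 × 2.5 = 850
  8–21 yr: 100 × 3.5 = 350
  22+ yr: 120 × 6 = 720
Adjusted estimate = 1920 / 560 = 3.42857 → 3.4.

3.4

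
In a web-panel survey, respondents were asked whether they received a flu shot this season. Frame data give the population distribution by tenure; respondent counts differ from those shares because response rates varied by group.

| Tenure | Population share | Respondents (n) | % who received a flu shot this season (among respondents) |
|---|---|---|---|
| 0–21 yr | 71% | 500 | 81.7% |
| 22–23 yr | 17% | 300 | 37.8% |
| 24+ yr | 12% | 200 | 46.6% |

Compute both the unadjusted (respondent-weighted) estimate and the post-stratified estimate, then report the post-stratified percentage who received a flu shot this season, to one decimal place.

70.0%

Unadjusted (pooled respondent) estimate weights by respondent counts:
  (500/1000)×81.7 + (300/1000)×37.8 + (200/1000)×46.6 = 61.51%
Post-stratifying to population shares instead:
  0.71×81.7 + 0.17×37.8 + 0.12×46.6 = 70.025%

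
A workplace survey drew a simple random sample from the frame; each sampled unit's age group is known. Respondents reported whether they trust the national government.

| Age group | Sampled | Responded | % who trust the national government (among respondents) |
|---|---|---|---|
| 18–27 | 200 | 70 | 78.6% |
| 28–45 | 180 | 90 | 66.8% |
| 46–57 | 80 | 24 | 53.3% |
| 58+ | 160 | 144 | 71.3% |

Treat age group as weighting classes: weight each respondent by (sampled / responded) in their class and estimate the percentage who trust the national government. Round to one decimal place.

70.0%

Response rates by class: 18–27 70/200 = 35%, 28–45 90/180 = 50%, 46–57 24/80 = 30%, 58+ 144/160 = 90%.
With weight = n_sampled/n_responded per class, the weighted class total is n_sampled:
  18–27: 200 × 78.6 = 15720
  28–45: 180 × 66.8 = 12,024
  46–57: 80 × 53.3 = 4264
  58+: 160 × 71.3 = 11,408
Adjusted estimate = 43,416 / 620 = 70.0258 → 70.0%.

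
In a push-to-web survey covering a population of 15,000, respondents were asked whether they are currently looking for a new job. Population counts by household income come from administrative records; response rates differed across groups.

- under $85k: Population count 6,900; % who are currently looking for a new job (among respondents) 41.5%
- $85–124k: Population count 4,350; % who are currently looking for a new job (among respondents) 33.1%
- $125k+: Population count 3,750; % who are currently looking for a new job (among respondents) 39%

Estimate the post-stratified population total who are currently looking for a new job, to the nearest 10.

5,770

Estimated count per cell = population count × respondent percentage:
  under $85k: 6,900 × 41.5% = 2863.5
  $85–124k: 4,350 × 33.1% = 1439.85
  $125k+: 3,750 × 39% = 1462.5
Estimated total = 5765.85 → 5,770.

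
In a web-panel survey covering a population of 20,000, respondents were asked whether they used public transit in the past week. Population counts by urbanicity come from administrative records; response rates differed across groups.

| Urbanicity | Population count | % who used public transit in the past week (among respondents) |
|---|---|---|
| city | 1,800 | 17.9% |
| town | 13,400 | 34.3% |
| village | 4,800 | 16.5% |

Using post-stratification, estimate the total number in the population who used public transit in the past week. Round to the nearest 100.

5,700

Apply each group's respondent rate to its population count:
  city: 1,800 × 17.9% = 322.2
  town: 13,400 × 34.3% = 4596.2
  village: 4,800 × 16.5% = 792
Estimated total = 5710.4 → 5,700.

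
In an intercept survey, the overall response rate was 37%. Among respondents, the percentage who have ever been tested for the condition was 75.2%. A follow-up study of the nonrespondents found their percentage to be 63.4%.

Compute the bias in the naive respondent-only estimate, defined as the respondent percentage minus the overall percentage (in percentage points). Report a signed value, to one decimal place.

+7.4 percentage points

Nonresponse fraction = 1 − 0.37 = 0.63.
Bias = (nonresponse fraction) × (respondent percentage − nonrespondent percentage)
     = 0.63 × (75.2 − 63.4) = 0.63 × 11.8 = 7.434.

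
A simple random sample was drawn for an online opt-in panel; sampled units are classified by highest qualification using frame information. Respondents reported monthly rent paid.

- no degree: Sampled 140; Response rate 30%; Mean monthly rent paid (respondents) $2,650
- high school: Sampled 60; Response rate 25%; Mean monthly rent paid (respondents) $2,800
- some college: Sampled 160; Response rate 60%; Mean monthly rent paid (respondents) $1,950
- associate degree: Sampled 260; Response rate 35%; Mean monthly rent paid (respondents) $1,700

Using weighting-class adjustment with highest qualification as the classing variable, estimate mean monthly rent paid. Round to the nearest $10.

Weighting each respondent by the inverse class response rate inflates each class back to its sampled size, so the class weight is n_sampled:
  no degree: 140 × 2650 = 371,000
  high school: 60 × 2800 = 168,000
  some college: 160 × 1950 = 312,000
  associate degree: 260 × 1700 = 442,000
Adjusted estimate = 1,293,000 / 620 = 2085.48 → $2,090.

$2,090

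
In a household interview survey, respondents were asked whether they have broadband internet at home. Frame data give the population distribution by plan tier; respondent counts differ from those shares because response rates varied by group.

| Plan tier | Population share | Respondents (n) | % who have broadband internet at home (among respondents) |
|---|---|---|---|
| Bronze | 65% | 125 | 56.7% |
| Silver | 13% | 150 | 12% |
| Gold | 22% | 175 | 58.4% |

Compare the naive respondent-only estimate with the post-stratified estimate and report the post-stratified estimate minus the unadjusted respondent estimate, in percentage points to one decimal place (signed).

+8.8 percentage points

Unadjusted (pooled respondent) estimate weights by respondent counts:
  (125/450)×56.7 + (150/450)×12 + (175/450)×58.4 = 42.4611%
Reweighting by population plan tier shares:
  0.65×56.7 + 0.13×12 + 0.22×58.4 = 51.263%
Difference = 51.263 − 42.4611 = 8.8019 pp.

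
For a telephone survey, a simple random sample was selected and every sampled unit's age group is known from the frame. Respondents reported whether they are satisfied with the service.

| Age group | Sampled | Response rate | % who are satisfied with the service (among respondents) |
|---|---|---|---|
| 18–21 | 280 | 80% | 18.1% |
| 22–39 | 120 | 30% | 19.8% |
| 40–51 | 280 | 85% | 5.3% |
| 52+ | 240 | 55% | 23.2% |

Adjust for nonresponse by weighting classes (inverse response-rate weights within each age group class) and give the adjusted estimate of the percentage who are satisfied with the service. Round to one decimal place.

Inverse-response-rate weighting restores each class to its sampled count, so class totals weight by n_sampled:
  18–21: 280 × 18.1 = 5068
  22–39: 120 × 19.8 = 2376
  40–51: 280 × 5.3 = 1484
  52+: 240 × 23.2 = 5568
Adjusted estimate = 14,496 / 920 = 15.7565 → 15.8%.

15.8%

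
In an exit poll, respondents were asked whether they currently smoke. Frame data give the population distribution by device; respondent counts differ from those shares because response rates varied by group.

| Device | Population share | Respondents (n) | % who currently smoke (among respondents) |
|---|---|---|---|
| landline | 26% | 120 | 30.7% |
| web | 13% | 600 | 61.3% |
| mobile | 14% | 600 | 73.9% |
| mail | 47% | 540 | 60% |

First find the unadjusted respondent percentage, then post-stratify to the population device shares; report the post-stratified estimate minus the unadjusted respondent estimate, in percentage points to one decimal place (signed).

Unadjusted (pooled respondent) estimate weights by respondent counts:
  (120/1860)×30.7 + (600/1860)×61.3 + (600/1860)×73.9 + (540/1860)×60 = 63.0129%
Post-stratified estimate weights by population shares:
  0.26×30.7 + 0.13×61.3 + 0.14×73.9 + 0.47×60 = 54.497%
Difference = 54.497 − 63.0129 = -8.5159 pp.

-8.5 percentage points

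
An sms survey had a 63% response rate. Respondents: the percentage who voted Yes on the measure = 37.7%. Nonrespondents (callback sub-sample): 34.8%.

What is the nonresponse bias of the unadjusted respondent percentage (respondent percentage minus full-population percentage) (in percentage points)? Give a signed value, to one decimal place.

+1.1 percentage points

Nonresponse fraction = 1 − 0.63 = 0.37.
Bias = (nonresponse fraction) × (respondent percentage − nonrespondent percentage)
     = 0.37 × (37.7 − 34.8) = 0.37 × 2.9 = 1.073.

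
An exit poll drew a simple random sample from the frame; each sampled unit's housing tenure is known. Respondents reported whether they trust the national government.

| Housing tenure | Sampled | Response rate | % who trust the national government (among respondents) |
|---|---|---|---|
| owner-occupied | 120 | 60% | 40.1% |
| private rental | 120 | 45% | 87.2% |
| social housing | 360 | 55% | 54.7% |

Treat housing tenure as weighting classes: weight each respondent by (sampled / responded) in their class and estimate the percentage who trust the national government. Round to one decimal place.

58.3%

Inverse-response-rate weighting restores each class to its sampled count, so class totals weight by n_sampled:
  owner-occupied: 120 × 40.1 = 4812
  private rental: 120 × 87.2 = 10,464
  social housing: 360 × 54.7 = 19,692
Adjusted estimate = 34,968 / 600 = 58.28 → 58.3%.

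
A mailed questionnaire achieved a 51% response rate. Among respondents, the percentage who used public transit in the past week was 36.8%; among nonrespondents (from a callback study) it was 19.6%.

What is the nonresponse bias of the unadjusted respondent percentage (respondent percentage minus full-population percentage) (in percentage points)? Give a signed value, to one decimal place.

+8.4 percentage points

Nonresponse fraction = 1 − 0.51 = 0.49.
Bias = (nonresponse fraction) × (respondent percentage − nonrespondent percentage)
     = 0.49 × (36.8 − 19.6) = 0.49 × 17.2 = 8.428.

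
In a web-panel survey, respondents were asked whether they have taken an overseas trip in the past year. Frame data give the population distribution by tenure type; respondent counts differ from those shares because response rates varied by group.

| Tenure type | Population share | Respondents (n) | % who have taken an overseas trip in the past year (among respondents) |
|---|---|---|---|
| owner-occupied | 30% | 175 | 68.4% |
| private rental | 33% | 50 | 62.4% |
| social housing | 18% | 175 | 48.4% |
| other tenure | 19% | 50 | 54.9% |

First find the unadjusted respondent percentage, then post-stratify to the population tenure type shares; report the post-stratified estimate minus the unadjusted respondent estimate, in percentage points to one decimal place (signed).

+1.8 percentage points

Naive respondent-only estimate (weights = respondent counts):
  (175/450)×68.4 + (50/450)×62.4 + (175/450)×48.4 + (50/450)×54.9 = 58.4556%
Post-stratifying to population shares instead:
  0.3×68.4 + 0.33×62.4 + 0.18×48.4 + 0.19×54.9 = 60.255%
Difference = 60.255 − 58.4556 = 1.7994 pp.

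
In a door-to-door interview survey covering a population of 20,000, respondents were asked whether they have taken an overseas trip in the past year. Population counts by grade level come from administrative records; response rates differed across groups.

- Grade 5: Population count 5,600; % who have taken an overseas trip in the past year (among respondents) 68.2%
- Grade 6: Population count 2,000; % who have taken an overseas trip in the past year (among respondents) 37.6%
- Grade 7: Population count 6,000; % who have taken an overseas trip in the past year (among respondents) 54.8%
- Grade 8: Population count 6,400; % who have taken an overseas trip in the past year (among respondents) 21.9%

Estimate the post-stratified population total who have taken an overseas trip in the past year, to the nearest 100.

Each cell contributes its population count × the respondent rate:
  Grade 5: 5,600 × 68.2% = 3819.2
  Grade 6: 2,000 × 37.6% = 752
  Grade 7: 6,000 × 54.8% = 3288
  Grade 8: 6,400 × 21.9% = 1401.6
Estimated total = 9260.8 → 9,300.

9,300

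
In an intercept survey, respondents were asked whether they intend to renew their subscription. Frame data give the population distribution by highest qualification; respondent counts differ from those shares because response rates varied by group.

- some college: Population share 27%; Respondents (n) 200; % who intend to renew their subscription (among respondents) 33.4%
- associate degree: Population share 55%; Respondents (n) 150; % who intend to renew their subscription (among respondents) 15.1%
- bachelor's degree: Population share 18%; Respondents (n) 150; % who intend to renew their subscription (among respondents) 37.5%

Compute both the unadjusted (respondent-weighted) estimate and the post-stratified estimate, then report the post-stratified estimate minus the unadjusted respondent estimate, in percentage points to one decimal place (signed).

Naive respondent-only estimate (weights = respondent counts):
  (200/500)×33.4 + (150/500)×15.1 + (150/500)×37.5 = 29.14%
Post-stratifying to population shares instead:
  0.27×33.4 + 0.55×15.1 + 0.18×37.5 = 24.073%
Difference = 24.073 − 29.14 = -5.067 pp.

-5.1 percentage points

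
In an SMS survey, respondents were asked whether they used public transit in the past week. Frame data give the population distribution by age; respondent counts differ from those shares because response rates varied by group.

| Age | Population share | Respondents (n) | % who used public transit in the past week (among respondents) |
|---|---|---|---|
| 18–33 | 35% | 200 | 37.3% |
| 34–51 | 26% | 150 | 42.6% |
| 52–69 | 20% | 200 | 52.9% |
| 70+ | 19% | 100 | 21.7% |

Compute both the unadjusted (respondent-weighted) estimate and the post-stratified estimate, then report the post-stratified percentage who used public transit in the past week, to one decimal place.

38.8%

Unadjusted (pooled respondent) estimate weights by respondent counts:
  (200/650)×37.3 + (150/650)×42.6 + (200/650)×52.9 + (100/650)×21.7 = 40.9231%
Reweighting by population age shares:
  0.35×37.3 + 0.26×42.6 + 0.2×52.9 + 0.19×21.7 = 38.834%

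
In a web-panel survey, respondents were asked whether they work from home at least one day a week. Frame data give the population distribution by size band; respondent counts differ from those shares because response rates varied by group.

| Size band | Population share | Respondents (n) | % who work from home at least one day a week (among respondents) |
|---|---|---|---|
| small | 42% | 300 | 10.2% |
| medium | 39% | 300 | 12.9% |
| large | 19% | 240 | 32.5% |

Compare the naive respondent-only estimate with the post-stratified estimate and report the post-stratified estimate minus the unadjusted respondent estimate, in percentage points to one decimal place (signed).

-2.0 percentage points

Without adjustment, the pooled respondent share is:
  (300/840)×10.2 + (300/840)×12.9 + (240/840)×32.5 = 17.5357%
Reweighting by population size band shares:
  0.42×10.2 + 0.39×12.9 + 0.19×32.5 = 15.49%
Difference = 15.49 − 17.5357 = -2.0457 pp.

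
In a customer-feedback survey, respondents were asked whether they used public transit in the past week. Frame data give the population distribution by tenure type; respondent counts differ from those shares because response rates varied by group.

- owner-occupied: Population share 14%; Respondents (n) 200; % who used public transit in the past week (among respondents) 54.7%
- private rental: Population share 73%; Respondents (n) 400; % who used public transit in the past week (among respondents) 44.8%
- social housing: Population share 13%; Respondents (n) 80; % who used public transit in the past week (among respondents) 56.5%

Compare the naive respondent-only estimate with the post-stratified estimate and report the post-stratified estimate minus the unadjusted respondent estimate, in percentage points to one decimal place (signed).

-1.4 percentage points

Unadjusted (pooled respondent) estimate weights by respondent counts:
  (200/680)×54.7 + (400/680)×44.8 + (80/680)×56.5 = 49.0882%
Reweighting by population tenure type shares:
  0.14×54.7 + 0.73×44.8 + 0.13×56.5 = 47.707%
Difference = 47.707 − 49.0882 = -1.3812 pp.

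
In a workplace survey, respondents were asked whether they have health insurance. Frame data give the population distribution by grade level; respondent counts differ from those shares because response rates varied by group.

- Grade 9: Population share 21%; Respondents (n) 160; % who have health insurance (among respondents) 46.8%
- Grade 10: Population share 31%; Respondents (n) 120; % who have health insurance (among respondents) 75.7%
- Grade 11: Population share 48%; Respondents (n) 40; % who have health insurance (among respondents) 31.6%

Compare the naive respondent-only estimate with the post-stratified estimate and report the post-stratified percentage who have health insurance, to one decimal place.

48.5%

Naive respondent-only estimate (weights = respondent counts):
  (160/320)×46.8 + (120/320)×75.7 + (40/320)×31.6 = 55.7375%
Post-stratifying to population shares instead:
  0.21×46.8 + 0.31×75.7 + 0.48×31.6 = 48.463%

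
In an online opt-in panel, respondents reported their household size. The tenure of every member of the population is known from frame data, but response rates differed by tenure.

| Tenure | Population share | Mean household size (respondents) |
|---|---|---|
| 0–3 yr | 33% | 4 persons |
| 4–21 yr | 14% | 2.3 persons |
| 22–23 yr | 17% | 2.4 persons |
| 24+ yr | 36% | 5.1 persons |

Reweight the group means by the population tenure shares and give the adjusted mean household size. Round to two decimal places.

Reweight to the known tenure distribution:
  0–3 yr: 0.33 × 4 = 1.32
  4–21 yr: 0.14 × 2.3 = 0.322
  22–23 yr: 0.17 × 2.4 = 0.408
  24+ yr: 0.36 × 5.1 = 1.836
Post-stratified estimate = 3.886 → 3.89.

3.89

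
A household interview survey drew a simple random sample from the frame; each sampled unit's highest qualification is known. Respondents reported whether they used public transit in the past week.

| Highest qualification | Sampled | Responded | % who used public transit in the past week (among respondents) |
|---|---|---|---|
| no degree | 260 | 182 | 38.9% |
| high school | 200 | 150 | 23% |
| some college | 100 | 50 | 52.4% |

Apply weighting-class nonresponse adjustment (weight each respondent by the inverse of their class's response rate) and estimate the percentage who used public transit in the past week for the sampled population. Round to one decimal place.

35.6%

Response rates by class: no degree 182/260 = 70%, high school 150/200 = 75%, some college 50/100 = 50%.
Weighting each respondent by the inverse class response rate inflates each class back to its sampled size, so the class weight is n_sampled:
  no degree: 260 × 38.9 = 10,114
  high school: 200 × 23 = 4600
  some college: 100 × 52.4 = 5240
Adjusted estimate = 19,954 / 560 = 35.6321 → 35.6%.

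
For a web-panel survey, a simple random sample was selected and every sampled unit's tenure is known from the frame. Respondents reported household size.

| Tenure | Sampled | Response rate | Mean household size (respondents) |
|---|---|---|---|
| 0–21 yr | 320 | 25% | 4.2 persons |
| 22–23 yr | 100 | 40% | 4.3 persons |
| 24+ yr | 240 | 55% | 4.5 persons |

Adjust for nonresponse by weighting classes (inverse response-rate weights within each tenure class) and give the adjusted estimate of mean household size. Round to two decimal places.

With weight = n_sampled/n_responded per class, the weighted class total is n_sampled:
  0–21 yr: 320 × 4.2 = 1344
  22–23 yr: 100 × 4.3 = 430
  24+ yr: 240 × 4.5 = 1080
Adjusted estimate = 2854 / 660 = 4.32424 → 4.32.

4.32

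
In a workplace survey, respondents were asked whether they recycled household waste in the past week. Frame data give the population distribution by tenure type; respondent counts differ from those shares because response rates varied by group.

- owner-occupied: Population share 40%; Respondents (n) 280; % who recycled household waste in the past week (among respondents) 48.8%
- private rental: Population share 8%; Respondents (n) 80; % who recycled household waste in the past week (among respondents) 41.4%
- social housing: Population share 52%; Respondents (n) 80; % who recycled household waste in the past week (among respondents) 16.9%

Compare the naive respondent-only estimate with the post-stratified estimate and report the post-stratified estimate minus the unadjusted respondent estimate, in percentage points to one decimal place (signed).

-10.0 percentage points

Naive respondent-only estimate (weights = respondent counts):
  (280/440)×48.8 + (80/440)×41.4 + (80/440)×16.9 = 41.6545%
Post-stratified estimate weights by population shares:
  0.4×48.8 + 0.08×41.4 + 0.52×16.9 = 31.62%
Difference = 31.62 − 41.6545 = -10.0345 pp.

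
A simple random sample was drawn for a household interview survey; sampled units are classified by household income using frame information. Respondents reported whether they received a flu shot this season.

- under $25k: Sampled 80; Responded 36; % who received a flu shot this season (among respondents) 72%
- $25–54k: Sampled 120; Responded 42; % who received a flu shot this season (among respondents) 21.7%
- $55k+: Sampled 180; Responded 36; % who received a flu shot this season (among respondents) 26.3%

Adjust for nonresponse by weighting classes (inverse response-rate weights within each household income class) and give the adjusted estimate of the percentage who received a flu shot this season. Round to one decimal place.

Class response rates: under $25k 36/80 = 45%, $25–54k 42/120 = 35%, $55k+ 36/180 = 20%.
With weight = n_sampled/n_responded per class, the weighted class total is n_sampled:
  under $25k: 80 × 72 = 5760
  $25–54k: 120 × 21.7 = 2604
  $55k+: 180 × 26.3 = 4734
Adjusted estimate = 13,098 / 380 = 34.4684 → 34.5%.

34.5%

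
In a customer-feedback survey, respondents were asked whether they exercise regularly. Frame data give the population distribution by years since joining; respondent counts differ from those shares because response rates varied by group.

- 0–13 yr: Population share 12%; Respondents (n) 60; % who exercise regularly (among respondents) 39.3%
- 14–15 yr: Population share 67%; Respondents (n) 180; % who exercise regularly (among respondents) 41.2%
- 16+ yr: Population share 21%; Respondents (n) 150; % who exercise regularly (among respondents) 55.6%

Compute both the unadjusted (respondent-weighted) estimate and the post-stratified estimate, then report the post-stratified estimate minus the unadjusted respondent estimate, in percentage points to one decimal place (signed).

-2.5 percentage points

Naive respondent-only estimate (weights = respondent counts):
  (60/390)×39.3 + (180/390)×41.2 + (150/390)×55.6 = 46.4462%
Post-stratifying to population shares instead:
  0.12×39.3 + 0.67×41.2 + 0.21×55.6 = 43.996%
Difference = 43.996 − 46.4462 = -2.4502 pp.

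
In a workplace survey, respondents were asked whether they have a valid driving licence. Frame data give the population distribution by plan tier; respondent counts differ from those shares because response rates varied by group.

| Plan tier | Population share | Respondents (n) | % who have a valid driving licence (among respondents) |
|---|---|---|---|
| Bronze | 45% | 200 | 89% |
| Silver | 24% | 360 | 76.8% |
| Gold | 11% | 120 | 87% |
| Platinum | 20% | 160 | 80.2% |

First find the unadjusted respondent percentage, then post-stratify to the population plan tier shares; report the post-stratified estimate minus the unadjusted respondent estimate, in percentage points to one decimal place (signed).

+2.3 percentage points

Unadjusted (pooled respondent) estimate weights by respondent counts:
  (200/840)×89 + (360/840)×76.8 + (120/840)×87 + (160/840)×80.2 = 81.8095%
Post-stratified estimate weights by population shares:
  0.45×89 + 0.24×76.8 + 0.11×87 + 0.2×80.2 = 84.092%
Difference = 84.092 − 81.8095 = 2.2825 pp.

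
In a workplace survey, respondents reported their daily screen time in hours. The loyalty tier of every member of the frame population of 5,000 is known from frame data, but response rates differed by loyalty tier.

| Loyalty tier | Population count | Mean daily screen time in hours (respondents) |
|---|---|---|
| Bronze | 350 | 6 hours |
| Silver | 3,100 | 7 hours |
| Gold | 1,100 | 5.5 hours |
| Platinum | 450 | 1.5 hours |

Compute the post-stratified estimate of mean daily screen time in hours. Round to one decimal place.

Weight each group's respondent value by its population share:
  Bronze: (350/5,000) × 6 = 0.42
  Silver: (3,100/5,000) × 7 = 4.34
  Gold: (1,100/5,000) × 5.5 = 1.21
  Platinum: (450/5,000) × 1.5 = 0.135
Post-stratified estimate = 6.105 → 6.1.

6.1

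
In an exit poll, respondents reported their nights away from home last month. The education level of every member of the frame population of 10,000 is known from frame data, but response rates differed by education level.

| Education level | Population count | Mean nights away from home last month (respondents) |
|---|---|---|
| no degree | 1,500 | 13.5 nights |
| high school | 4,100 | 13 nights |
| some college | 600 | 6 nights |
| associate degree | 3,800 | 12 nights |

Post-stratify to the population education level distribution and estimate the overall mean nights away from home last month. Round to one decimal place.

12.3

Post-stratification weights by population share, not respondent share:
  no degree: (1,500/10,000) × 13.5 = 2.025
  high school: (4,100/10,000) × 13 = 5.33
  some college: (600/10,000) × 6 = 0.36
  associate degree: (3,800/10,000) × 12 = 4.56
Post-stratified estimate = 12.275 → 12.3.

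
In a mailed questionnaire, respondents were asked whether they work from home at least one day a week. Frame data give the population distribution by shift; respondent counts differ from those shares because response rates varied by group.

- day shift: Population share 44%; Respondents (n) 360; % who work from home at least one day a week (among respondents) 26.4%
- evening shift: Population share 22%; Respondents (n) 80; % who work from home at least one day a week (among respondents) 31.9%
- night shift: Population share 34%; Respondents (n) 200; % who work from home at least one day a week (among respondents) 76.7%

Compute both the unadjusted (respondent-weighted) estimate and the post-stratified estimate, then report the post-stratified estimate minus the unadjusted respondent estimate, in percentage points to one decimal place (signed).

Unadjusted (pooled respondent) estimate weights by respondent counts:
  (360/640)×26.4 + (80/640)×31.9 + (200/640)×76.7 = 42.8062%
Reweighting by population shift shares:
  0.44×26.4 + 0.22×31.9 + 0.34×76.7 = 44.712%
Difference = 44.712 − 42.8062 = 1.9058 pp.

+1.9 percentage points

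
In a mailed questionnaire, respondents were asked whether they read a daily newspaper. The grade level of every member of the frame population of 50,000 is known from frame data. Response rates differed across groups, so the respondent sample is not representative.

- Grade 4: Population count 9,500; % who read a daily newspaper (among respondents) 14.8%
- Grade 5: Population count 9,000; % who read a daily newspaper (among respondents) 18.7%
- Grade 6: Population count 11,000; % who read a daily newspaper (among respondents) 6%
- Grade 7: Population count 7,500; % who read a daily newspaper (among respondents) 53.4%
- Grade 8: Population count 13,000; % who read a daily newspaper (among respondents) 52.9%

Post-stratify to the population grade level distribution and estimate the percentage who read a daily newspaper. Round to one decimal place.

29.3%

Post-stratification weights by population share, not respondent share:
  Grade 4: (9,500/50,000) × 14.8 = 2.812
  Grade 5: (9,000/50,000) × 18.7 = 3.366
  Grade 6: (11,000/50,000) × 6 = 1.32
  Grade 7: (7,500/50,000) × 53.4 = 8.01
  Grade 8: (13,000/50,000) × 52.9 = 13.754
Post-stratified estimate = 29.262 → 29.3%.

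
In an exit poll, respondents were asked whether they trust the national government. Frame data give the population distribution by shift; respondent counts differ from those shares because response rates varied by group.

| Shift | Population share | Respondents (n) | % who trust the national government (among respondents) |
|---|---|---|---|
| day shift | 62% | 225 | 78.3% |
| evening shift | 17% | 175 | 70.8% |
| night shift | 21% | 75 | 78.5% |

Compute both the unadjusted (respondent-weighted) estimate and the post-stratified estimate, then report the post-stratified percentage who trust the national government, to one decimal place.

Unadjusted (pooled respondent) estimate weights by respondent counts:
  (225/475)×78.3 + (175/475)×70.8 + (75/475)×78.5 = 75.5684%
Post-stratifying to population shares instead:
  0.62×78.3 + 0.17×70.8 + 0.21×78.5 = 77.067%

77.1%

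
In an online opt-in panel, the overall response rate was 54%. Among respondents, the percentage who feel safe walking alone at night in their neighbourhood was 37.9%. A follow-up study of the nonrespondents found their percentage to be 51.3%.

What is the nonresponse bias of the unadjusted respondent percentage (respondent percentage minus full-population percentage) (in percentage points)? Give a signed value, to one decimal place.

Nonresponse fraction = 1 − 0.54 = 0.46.
Bias = (nonresponse fraction) × (respondent percentage − nonrespondent percentage)
     = 0.46 × (37.9 − 51.3) = 0.46 × -13.4 = -6.164.

-6.2 percentage points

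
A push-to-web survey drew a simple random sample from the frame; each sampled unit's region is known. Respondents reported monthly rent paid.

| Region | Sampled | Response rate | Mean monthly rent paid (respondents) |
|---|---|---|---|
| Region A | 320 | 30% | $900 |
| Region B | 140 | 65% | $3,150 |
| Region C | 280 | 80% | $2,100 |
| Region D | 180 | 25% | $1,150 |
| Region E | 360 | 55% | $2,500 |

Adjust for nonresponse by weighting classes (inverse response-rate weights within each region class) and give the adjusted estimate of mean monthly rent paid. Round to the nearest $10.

With weight = n_sampled/n_responded per class, the weighted class total is n_sampled:
  Region A: 320 × 900 = 288,000
  Region B: 140 × 3150 = 441,000
  Region C: 280 × 2100 = 588,000
  Region D: 180 × 1150 = 207,000
  Region E: 360 × 2500 = 900,000
Adjusted estimate = 2,424,000 / 1,280 = 1893.75 → $1,890.

$1,890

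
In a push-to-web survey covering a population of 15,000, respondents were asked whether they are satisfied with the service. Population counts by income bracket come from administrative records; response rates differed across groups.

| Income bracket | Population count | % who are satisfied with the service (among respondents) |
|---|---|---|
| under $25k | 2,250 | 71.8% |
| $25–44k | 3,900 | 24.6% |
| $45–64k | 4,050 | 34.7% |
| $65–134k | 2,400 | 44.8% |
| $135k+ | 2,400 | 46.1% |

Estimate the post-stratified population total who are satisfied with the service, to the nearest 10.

6,160

Estimated count per cell = population count × respondent percentage:
  under $25k: 2,250 × 71.8% = 1615.5
  $25–44k: 3,900 × 24.6% = 959.4
  $45–64k: 4,050 × 34.7% = 1405.35
  $65–134k: 2,400 × 44.8% = 1075.2
  $135k+: 2,400 × 46.1% = 1106.4
Estimated total = 6161.85 → 6,160.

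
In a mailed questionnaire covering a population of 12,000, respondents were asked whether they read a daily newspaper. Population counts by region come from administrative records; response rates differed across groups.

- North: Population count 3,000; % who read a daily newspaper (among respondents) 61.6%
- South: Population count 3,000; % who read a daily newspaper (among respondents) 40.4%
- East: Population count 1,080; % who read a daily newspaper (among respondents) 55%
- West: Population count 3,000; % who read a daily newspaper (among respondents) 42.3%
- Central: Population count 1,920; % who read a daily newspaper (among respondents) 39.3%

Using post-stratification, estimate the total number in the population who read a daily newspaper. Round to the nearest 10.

Estimated count per cell = population count × respondent percentage:
  North: 3,000 × 61.6% = 1848
  South: 3,000 × 40.4% = 1212
  East: 1,080 × 55% = 594
  West: 3,000 × 42.3% = 1269
  Central: 1,920 × 39.3% = 754.56
Estimated total = 5677.56 → 5,680.

5,680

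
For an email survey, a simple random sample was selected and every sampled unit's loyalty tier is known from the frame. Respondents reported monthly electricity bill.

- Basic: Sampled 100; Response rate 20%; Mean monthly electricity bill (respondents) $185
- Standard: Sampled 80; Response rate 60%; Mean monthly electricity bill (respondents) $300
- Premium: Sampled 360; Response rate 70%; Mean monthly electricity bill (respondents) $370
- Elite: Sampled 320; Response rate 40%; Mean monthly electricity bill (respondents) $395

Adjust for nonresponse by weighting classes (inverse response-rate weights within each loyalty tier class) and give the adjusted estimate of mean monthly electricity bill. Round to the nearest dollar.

$351

Weighting each respondent by the inverse class response rate inflates each class back to its sampled size, so the class weight is n_sampled:
  Basic: 100 × 185 = 18,500
  Standard: 80 × 300 = 24,000
  Premium: 360 × 370 = 133,200
  Elite: 320 × 395 = 126,400
Adjusted estimate = 302,100 / 860 = 351.279 → $351.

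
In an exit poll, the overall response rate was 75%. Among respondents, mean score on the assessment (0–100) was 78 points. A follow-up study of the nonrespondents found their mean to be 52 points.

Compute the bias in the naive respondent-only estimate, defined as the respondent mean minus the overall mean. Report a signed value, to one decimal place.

Nonresponse fraction = 1 − 0.75 = 0.25.
Bias = (nonresponse fraction) × (respondent mean − nonrespondent mean)
     = 0.25 × (78 − 52) = 0.25 × 26 = 6.5.

+6.5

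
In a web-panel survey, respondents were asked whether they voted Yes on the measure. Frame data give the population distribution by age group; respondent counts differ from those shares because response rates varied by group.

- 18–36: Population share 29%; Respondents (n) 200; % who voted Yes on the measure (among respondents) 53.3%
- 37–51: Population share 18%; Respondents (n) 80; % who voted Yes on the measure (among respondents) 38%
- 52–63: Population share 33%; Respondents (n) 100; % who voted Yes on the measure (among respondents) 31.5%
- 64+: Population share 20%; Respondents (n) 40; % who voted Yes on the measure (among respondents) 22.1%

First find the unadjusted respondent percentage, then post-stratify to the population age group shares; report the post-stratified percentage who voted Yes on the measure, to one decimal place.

Without adjustment, the pooled respondent share is:
  (200/420)×53.3 + (80/420)×38 + (100/420)×31.5 + (40/420)×22.1 = 42.2238%
Reweighting by population age group shares:
  0.29×53.3 + 0.18×38 + 0.33×31.5 + 0.2×22.1 = 37.112%

37.1%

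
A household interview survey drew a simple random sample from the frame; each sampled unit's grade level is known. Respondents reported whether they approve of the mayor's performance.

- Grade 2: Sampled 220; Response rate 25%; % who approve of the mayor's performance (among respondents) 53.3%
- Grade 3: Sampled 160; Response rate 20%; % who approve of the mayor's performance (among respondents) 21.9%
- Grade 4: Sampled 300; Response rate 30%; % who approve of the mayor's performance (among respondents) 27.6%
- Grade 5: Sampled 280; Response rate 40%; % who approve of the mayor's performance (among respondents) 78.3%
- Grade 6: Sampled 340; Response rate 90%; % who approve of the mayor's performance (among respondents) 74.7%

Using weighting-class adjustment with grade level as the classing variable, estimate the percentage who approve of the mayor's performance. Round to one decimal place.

Weighting each respondent by the inverse class response rate inflates each class back to its sampled size, so the class weight is n_sampled:
  Grade 2: 220 × 53.3 = 11,726
  Grade 3: 160 × 21.9 = 3504
  Grade 4: 300 × 27.6 = 8280
  Grade 5: 280 × 78.3 = 21,924
  Grade 6: 340 × 74.7 = 25,398
Adjusted estimate = 70,832 / 1,300 = 54.4862 → 54.5%.

54.5%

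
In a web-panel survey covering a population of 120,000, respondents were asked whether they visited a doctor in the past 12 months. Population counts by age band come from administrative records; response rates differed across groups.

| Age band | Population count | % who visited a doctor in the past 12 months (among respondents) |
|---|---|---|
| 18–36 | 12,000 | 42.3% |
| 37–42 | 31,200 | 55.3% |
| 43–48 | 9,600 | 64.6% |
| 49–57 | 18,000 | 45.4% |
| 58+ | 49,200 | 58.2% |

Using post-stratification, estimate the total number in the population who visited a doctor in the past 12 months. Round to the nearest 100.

Each cell contributes its population count × the respondent rate:
  18–36: 12,000 × 42.3% = 5076
  37–42: 31,200 × 55.3% = 17253.6
  43–48: 9,600 × 64.6% = 6201.6
  49–57: 18,000 × 45.4% = 8172
  58+: 49,200 × 58.2% = 28634.4
Estimated total = 65337.6 → 65,300.

65,300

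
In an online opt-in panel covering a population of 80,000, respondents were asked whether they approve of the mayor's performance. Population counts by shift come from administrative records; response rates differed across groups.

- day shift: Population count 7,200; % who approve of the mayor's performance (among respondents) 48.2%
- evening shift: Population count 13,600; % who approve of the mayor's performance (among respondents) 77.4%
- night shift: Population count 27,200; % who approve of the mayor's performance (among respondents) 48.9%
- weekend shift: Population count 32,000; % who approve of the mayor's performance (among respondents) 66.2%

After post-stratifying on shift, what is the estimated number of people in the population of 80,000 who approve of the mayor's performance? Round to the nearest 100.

48,500

Apply each group's respondent rate to its population count:
  day shift: 7,200 × 48.2% = 3470.4
  evening shift: 13,600 × 77.4% = 10526.4
  night shift: 27,200 × 48.9% = 13300.8
  weekend shift: 32,000 × 66.2% = 21,184
Estimated total = 48481.6 → 48,500.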